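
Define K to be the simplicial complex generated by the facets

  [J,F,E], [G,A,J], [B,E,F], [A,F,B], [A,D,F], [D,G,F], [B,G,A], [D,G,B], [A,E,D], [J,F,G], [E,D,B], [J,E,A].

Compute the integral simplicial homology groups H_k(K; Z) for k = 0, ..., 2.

H_0 = Z,  H_1 = Z/2,  H_2 = 0.

Order the vertices as A < B < D < E < F < G < J. Listing each simplex with vertices in this order, K has dimension 2 with simplices:

  0-simplices (7): A, B, D, E, F, G, J
  1-simplices (18): AB, AD, AE, AF, AG, AJ, BD, BE, BF, BG, DE, DF, DG, EF, EJ, FG, FJ, GJ
  2-simplices (12): ABF, ABG, ADE, ADF, AEJ, AGJ, BDE, BDG, BEF, DFG, EFJ, FGJ

giving chain groups C_0 ≅ Z^7, C_1 ≅ Z^18, C_2 ≅ Z^12.

∂_1: C_1 → C_0 sends each edge [p,q] (with p < q) to q − p. For instance
  ∂AE = E − A.
This gives a 7×18 integer matrix of rank 6; reducing to Smith normal form yields diagonal entries (1,1,1,1,1,1).

Boundary ∂_2: C_2 → C_1 maps a triangle to the signed sum of its edges. For instance
  ∂EFJ = FJ − EJ + EF,
  ∂ADF = DF − AF + AD.
As a 18×12 matrix over Z this has rank 12, with invariant factors (1,1,1,1,1,1,1,1,1,1,1,2).

Reading off H_k = ker ∂_k / im ∂_{k+1}:

  H_0: rank C_0 − rank ∂_1 = 7 − 6 = 1, and the invariant factors of ∂_1 are all 1, so H_0 ≅ Z.
  H_1: rank ker ∂_1 − rank ∂_2 = (18 − 6) − 12 = 0, and ∂_2 has invariant factor 2 > 1, so H_1 ≅ Z/2.
  H_2: rank ker ∂_2 − rank ∂_3 = (12 − 12) − 0 = 0, and there is no ∂_3, so H_2 ≅ 0.

(K is a triangulation of the real projective plane RP^2.)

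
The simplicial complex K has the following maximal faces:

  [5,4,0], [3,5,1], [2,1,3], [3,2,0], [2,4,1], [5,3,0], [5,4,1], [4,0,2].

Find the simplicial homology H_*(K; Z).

H_0 ≅ Z,  H_1 = 0,  H_2 ≅ Z.

Take the total order 0 < 1 < 2 < 3 < 4 < 5 on the vertex set. Then K (dimension 2) consists of the simplices:

  0-simplices (6): [0], [1], [2], [3], [4], [5]
  1-simplices (12): [0,2], [0,3], [0,4], [0,5], [1,2], [1,3], [1,4], [1,5], [2,3], [2,4], [3,5], [4,5]
  2-simplices (8): [0,2,3], [0,2,4], [0,3,5], [0,4,5], [1,2,3], [1,2,4], [1,3,5], [1,4,5]

Hence C_0 ≅ Z^6, C_1 ≅ Z^12, C_2 ≅ Z^8.

Boundary ∂_1: C_1 → C_0 sends each edge [p,q] (with p < q) to q − p.
As a 6×12 matrix over Z this has rank 5, with invariant factors (1,1,1,1,1).

The boundary map ∂_2: C_2 → C_1 maps a triangle to the signed sum of its edges. For instance
  ∂[1,2,4] = [2,4] − [1,4] + [1,2],
  ∂[0,2,3] = [2,3] − [0,3] + [0,2].
This gives a 12×8 integer matrix of rank 7; reducing to Smith normal form yields diagonal entries (1,1,1,1,1,1,1).

Now H_k = ker ∂_k / im ∂_{k+1}, so:

  H_0: rank C_0 − rank ∂_1 = 6 − 5 = 1, and the invariant factors of ∂_1 are all 1, so H_0 = Z.
  H_1: rank ker ∂_1 − rank ∂_2 = (12 − 5) − 7 = 0, and the invariant factors of ∂_2 are all 1, so H_1 = 0.
  H_2: rank ker ∂_2 − rank ∂_3 = (8 − 7) − 0 = 1, and there is no ∂_3, so H_2 = Z.

As a check, the Euler characteristic is 6 − 12 + 8 = 2, which agrees with 1 − 0 + 1 = 2.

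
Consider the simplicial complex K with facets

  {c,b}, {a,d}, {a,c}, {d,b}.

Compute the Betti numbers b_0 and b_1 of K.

b_0 = 1, b_1 = 1.

Fix the vertex order a < b < c < d and write every simplex with vertices in increasing order. Then dim K = 1 and the simplices of K are:

  0-simplices (4): a, b, c, d
  1-simplices (4): ac, ad, bc, bd

so the chain groups are C_0 ≅ Z^4, C_1 ≅ Z^4.

∂_1: C_1 → C_0 sends each edge [p,q] (with p < q) to q − p. For instance
  ∂ac = c − a.
This gives a 4×4 integer matrix of rank 3; reducing to Smith normal form yields diagonal entries (1,1,1).

Now H_k = ker ∂_k / im ∂_{k+1}, so:

  H_0: rank C_0 − rank ∂_1 = 4 − 3 = 1, and the invariant factors of ∂_1 are all 1, so H_0 ≅ Z.
  H_1: rank ker ∂_1 − rank ∂_2 = (4 − 3) − 0 = 1, and there is no ∂_2, so H_1 ≅ Z.

Hence the Betti numbers are b_0 = 1, b_1 = 1.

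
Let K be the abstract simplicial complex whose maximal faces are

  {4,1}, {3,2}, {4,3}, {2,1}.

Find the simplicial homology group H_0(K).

H_0 ≅ Z.

Fix the vertex order 1 < 2 < 3 < 4 and write every simplex with vertices in increasing order. Then dim K = 1 and the simplices of K are:

  0-simplices (4): [1], [2], [3], [4]
  1-simplices (4): [1,2], [1,4], [2,3], [3,4]

so the chain groups are C_0 ≅ Z^4, C_1 ≅ Z^4.

The boundary map ∂_1: C_1 → C_0 is given by ∂[p,q] = [q] − [p].
This gives a 4×4 integer matrix of rank 3; reducing to Smith normal form yields diagonal entries (1,1,1).

Computing H_k = (kernel of ∂_k) / (image of ∂_{k+1}):

  H_0: rank C_0 − rank ∂_1 = 4 − 3 = 1, and the invariant factors of ∂_1 are all 1, so H_0 = Z.

(K is a triangulation of the circle S^1.)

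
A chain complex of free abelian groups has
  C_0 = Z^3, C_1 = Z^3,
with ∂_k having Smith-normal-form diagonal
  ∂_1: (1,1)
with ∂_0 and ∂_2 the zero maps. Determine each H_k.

H_0: b_0 = 3 − 0 − 2 = 1; torsion from ∂_1 factors > 1: none. So H_0 ≅ Z.
H_1: b_1 = 3 − 2 − 0 = 1; torsion from ∂_2 factors > 1: none. So H_1 ≅ Z.

H_0 ≅ Z,  H_1 ≅ Z.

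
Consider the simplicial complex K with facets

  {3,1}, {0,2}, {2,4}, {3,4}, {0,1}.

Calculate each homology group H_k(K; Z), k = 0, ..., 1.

H_0 ≅ Z,  H_1 ≅ Z.

Take the total order 0 < 1 < 2 < 3 < 4 on the vertex set. Then K (dimension 1) consists of the simplices:

  0-simplices (5): [0], [1], [2], [3], [4]
  1-simplices (5): [0,1], [0,2], [1,3], [2,4], [3,4]

giving chain groups C_0 ≅ Z^5, C_1 ≅ Z^5.

The boundary map ∂_1: C_1 → C_0 sends each edge [p,q] (with p < q) to q − p.
The resulting 5×5 matrix has rank 4, and its Smith normal form has invariant factors (1,1,1,1).

Reading off H_k = ker ∂_k / im ∂_{k+1}:

  H_0: rank C_0 − rank ∂_1 = 5 − 4 = 1, and the invariant factors of ∂_1 are all 1, so H_0 = Z.
  H_1: rank ker ∂_1 − rank ∂_2 = (5 − 4) − 0 = 1, and there is no ∂_2, so H_1 = Z.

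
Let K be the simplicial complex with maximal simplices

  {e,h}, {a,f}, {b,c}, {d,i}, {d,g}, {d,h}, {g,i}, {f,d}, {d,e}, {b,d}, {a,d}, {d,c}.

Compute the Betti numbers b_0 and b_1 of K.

K has 9 vertices, 12 edges.
rank ∂_0 = 0, rank ∂_1 = 8 ⇒ b_0 = 9 − 0 − 8 = 1; all invariant factors of ∂_1 are 1 so no torsion. So H_0 ≅ Z.
rank ∂_1 = 8, rank ∂_2 = 0 ⇒ b_1 = 12 − 8 − 0 = 4. So H_1 ≅ Z^4.

b_0 = 1, b_1 = 4.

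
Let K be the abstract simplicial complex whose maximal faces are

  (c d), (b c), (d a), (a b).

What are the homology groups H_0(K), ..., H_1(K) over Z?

Order the vertices as a < b < c < d. Listing each simplex with vertices in this order, K has dimension 1 with simplices:

  0-simplices (4): a, b, c, d
  1-simplices (4): ab, ad, bc, cd

Hence C_0 ≅ Z^4, C_1 ≅ Z^4.

Boundary ∂_1: C_1 → C_0 is given by ∂[p,q] = [q] − [p]. For instance
  ∂ad = d − a.
This gives a 4×4 integer matrix of rank 3; reducing to Smith normal form yields diagonal entries (1,1,1).

Now H_k = ker ∂_k / im ∂_{k+1}, so:

  H_0: rank C_0 − rank ∂_1 = 4 − 3 = 1, and the invariant factors of ∂_1 are all 1, so H_0 ≅ Z.
  H_1: rank ker ∂_1 − rank ∂_2 = (4 − 3) − 0 = 1, and there is no ∂_2, so H_1 ≅ Z.

H_0 ≅ Z,  H_1 ≅ Z.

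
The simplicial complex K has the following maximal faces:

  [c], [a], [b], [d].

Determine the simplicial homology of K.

K has 4 vertices.
rank ∂_0 = 0, rank ∂_1 = 0 ⇒ b_0 = 4 − 0 − 0 = 4. So H_0 = Z^4.

H_0 = Z^4.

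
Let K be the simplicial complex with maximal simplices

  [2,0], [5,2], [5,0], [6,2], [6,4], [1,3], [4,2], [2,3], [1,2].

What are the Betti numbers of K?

b_0 = 1, b_1 = 3.

We work with the vertex ordering 0 < 1 < 2 < 3 < 4 < 5 < 6. The simplices of K, each written with vertices in increasing order, are:

  0-simplices (7): [0], [1], [2], [3], [4], [5], [6]
  1-simplices (9): [0,2], [0,5], [1,2], [1,3], [2,3], [2,4], [2,5], [2,6], [4,6]

so the chain groups are C_0 ≅ Z^7, C_1 ≅ Z^9.

Boundary ∂_1: C_1 → C_0 maps an edge to its endpoints' difference, ∂[p,q] = q − p.
This gives a 7×9 integer matrix of rank 6; reducing to Smith normal form yields diagonal entries (1,1,1,1,1,1).

Computing H_k = (kernel of ∂_k) / (image of ∂_{k+1}):

  H_0: rank C_0 − rank ∂_1 = 7 − 6 = 1, and the invariant factors of ∂_1 are all 1, so H_0 ≅ Z.
  H_1: rank ker ∂_1 − rank ∂_2 = (9 − 6) − 0 = 3, and there is no ∂_2, so H_1 ≅ Z^3.

As a check, the Euler characteristic is 7 − 9 = -2, which agrees with 1 − 3 = -2.
(K is a triangulation of a wedge of 3 circles.)

Hence the Betti numbers are b_0 = 1, b_1 = 3.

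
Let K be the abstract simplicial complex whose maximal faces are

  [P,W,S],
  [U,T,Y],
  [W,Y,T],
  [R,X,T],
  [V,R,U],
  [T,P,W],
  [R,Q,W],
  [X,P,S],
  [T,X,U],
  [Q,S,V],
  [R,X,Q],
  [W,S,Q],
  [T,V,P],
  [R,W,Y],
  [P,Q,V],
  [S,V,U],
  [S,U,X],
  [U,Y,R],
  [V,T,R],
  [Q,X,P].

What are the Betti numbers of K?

Fix the vertex order P < Q < R < S < T < U < V < W < X < Y and write every simplex with vertices in increasing order. Then dim K = 2 and the simplices of K are:

  0-simplices (10): P, Q, R, S, T, U, V, W, X, Y
  1-simplices (30): PQ, PS, PT, PV, PW, PX, QR, QS, QV, QW, QX, RT, RU, RV, RW, RX, RY, SU, SV, SW, SX, TU, TV, TW, TX, TY, UV, UX, UY, WY
  2-simplices (20): PQV, PQX, PSW, PSX, PTV, PTW, QRW, QRX, QSV, QSW, RTV, RTX, RUV, RUY, RWY, SUV, SUX, TUX, TUY, TWY

so the chain groups are C_0 ≅ Z^10, C_1 ≅ Z^30, C_2 ≅ Z^20.

The boundary map ∂_1: C_1 → C_0 is given by ∂[p,q] = [q] − [p].
As a 10×30 matrix over Z this has rank 9, with invariant factors (1,1,1,1,1,1,1,1,1).

∂_2: C_2 → C_1 acts by ∂[p,q,r] = [q,r] − [p,r] + [p,q]. For instance
  ∂SUX = UX − SX + SU,
  ∂PTV = TV − PV + PT.
This gives a 30×20 integer matrix of rank 20; reducing to Smith normal form yields diagonal entries (1,1,1,1,1,1,1,1,1,1,1,1,1,1,1,1,1,1,1,2).

Reading off H_k = ker ∂_k / im ∂_{k+1}:

  H_0: rank C_0 − rank ∂_1 = 10 − 9 = 1, and the invariant factors of ∂_1 are all 1, so H_0 ≅ Z.
  H_1: rank ker ∂_1 − rank ∂_2 = (30 − 9) − 20 = 1, and ∂_2 has invariant factor 2 > 1, so H_1 ≅ Z ⊕ Z/2.
  H_2: rank ker ∂_2 − rank ∂_3 = (20 − 20) − 0 = 0, and there is no ∂_3, so H_2 ≅ 0.

As a check, the Euler characteristic is 10 − 30 + 20 = 0, which agrees with 1 − 1 + 0 = 0.
(K is a triangulation of the Klein bottle.)

Hence the Betti numbers are b_0 = 1, b_1 = 1, b_2 = 0.

b_0 = 1, b_1 = 1, b_2 = 0.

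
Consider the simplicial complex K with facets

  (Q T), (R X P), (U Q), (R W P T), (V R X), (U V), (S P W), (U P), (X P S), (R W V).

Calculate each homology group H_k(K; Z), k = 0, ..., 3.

H_0 ≅ Z,  H_1 ≅ Z^2,  H_2 = 0,  H_3 = 0.

Order the vertices as P < Q < R < S < T < U < V < W < X. Listing each simplex with vertices in this order, K has dimension 3 with simplices:

  0-simplices (9): P, Q, R, S, T, U, V, W, X
  1-simplices (18): PR, PS, PT, PU, PW, PX, QT, QU, RT, RV, RW, RX, SW, SX, TW, UV, VW, VX
  2-simplices (9): PRT, PRW, PRX, PSW, PSX, PTW, RTW, RVW, RVX
  3-simplices (1): PRTW

giving chain groups C_0 ≅ Z^9, C_1 ≅ Z^18, C_2 ≅ Z^9, C_3 ≅ Z^1.

The boundary map ∂_1: C_1 → C_0 maps an edge to its endpoints' difference, ∂[p,q] = q − p. For instance
  ∂RX = X − R.
The resulting 9×18 matrix has rank 8, and its Smith normal form has invariant factors (1,1,1,1,1,1,1,1).

∂_2: C_2 → C_1 maps a triangle to the signed sum of its edges. For instance
  ∂PRX = RX − PX + PR,
  ∂RVW = VW − RW + RV.
The resulting 18×9 matrix has rank 8, and its Smith normal form has invariant factors (1,1,1,1,1,1,1,1).

Boundary ∂_3: C_3 → C_2 sends each 3-simplex σ to the alternating sum Σ_i (−1)^i (σ with its i-th vertex removed). For instance
  ∂PRTW = RTW − PTW + PRW − PRT.
This gives a 9×1 integer matrix of rank 1; reducing to Smith normal form yields diagonal entries (1).

Computing H_k = (kernel of ∂_k) / (image of ∂_{k+1}):

  H_0: rank C_0 − rank ∂_1 = 9 − 8 = 1, and the invariant factors of ∂_1 are all 1, so H_0 ≅ Z.
  H_1: rank ker ∂_1 − rank ∂_2 = (18 − 8) − 8 = 2, and the invariant factors of ∂_2 are all 1, so H_1 ≅ Z^2.
  H_2: rank ker ∂_2 − rank ∂_3 = (9 − 8) − 1 = 0, and the invariant factors of ∂_3 are all 1, so H_2 ≅ 0.
  H_3: rank ker ∂_3 − rank ∂_4 = (1 − 1) − 0 = 0, and there is no ∂_4, so H_3 ≅ 0.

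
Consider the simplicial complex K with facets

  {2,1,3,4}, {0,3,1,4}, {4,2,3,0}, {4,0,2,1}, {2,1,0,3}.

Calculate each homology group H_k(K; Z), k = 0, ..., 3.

H_0 = Z,  H_1 = 0,  H_2 = 0,  H_3 = Z.

Fix the vertex order 0 < 1 < 2 < 3 < 4 and write every simplex with vertices in increasing order. Then dim K = 3 and the simplices of K are:

  0-simplices (5): [0], [1], [2], [3], [4]
  1-simplices (10): [0,1], [0,2], [0,3], [0,4], [1,2], [1,3], [1,4], [2,3], [2,4], [3,4]
  2-simplices (10): [0,1,2], [0,1,3], [0,1,4], [0,2,3], [0,2,4], [0,3,4], [1,2,3], [1,2,4], [1,3,4], [2,3,4]
  3-simplices (5): [0,1,2,3], [0,1,2,4], [0,1,3,4], [0,2,3,4], [1,2,3,4]

Hence C_0 ≅ Z^5, C_1 ≅ Z^10, C_2 ≅ Z^10, C_3 ≅ Z^5.

Boundary ∂_1: C_1 → C_0 maps an edge to its endpoints' difference, ∂[p,q] = q − p.
The 5×10 boundary matrix has rank 4 and Smith normal form diag(1,1,1,1).

The boundary map ∂_2: C_2 → C_1 maps a triangle to the signed sum of its edges. For instance
  ∂[0,1,4] = [1,4] − [0,4] + [0,1],
  ∂[0,1,2] = [1,2] − [0,2] + [0,1].
As a 10×10 matrix over Z this has rank 6, with invariant factors (1,1,1,1,1,1).

∂_3: C_3 → C_2 sends each 3-simplex σ to the alternating sum Σ_i (−1)^i (σ with its i-th vertex removed). For instance
  ∂[0,1,2,4] = [1,2,4] − [0,2,4] + [0,1,4] − [0,1,2],
  ∂[0,2,3,4] = [2,3,4] − [0,3,4] + [0,2,4] − [0,2,3].
This gives a 10×5 integer matrix of rank 4; reducing to Smith normal form yields diagonal entries (1,1,1,1).

Now H_k = ker ∂_k / im ∂_{k+1}, so:

  H_0: rank C_0 − rank ∂_1 = 5 − 4 = 1, and the invariant factors of ∂_1 are all 1, so H_0 = Z.
  H_1: rank ker ∂_1 − rank ∂_2 = (10 − 4) − 6 = 0, and the invariant factors of ∂_2 are all 1, so H_1 = 0.
  H_2: rank ker ∂_2 − rank ∂_3 = (10 − 6) − 4 = 0, and the invariant factors of ∂_3 are all 1, so H_2 = 0.
  H_3: rank ker ∂_3 − rank ∂_4 = (5 − 4) − 0 = 1, and there is no ∂_4, so H_3 = Z.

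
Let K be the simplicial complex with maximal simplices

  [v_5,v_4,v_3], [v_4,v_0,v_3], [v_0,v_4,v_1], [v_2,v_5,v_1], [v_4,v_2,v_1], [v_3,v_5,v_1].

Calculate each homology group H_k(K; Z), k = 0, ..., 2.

Fix the vertex order v_0 < v_1 < v_2 < v_3 < v_4 < v_5 and write every simplex with vertices in increasing order. Then dim K = 2 and the simplices of K are:

  0-simplices (6): [v_0], [v_1], [v_2], [v_3], [v_4], [v_5]
  1-simplices (12): [v_0,v_1], [v_0,v_3], [v_0,v_4], [v_1,v_2], [v_1,v_3], [v_1,v_4], [v_1,v_5], [v_2,v_4], [v_2,v_5], [v_3,v_4], [v_3,v_5], [v_4,v_5]
  2-simplices (6): [v_0,v_1,v_4], [v_0,v_3,v_4], [v_1,v_2,v_4], [v_1,v_2,v_5], [v_1,v_3,v_5], [v_3,v_4,v_5]

so the chain groups are C_0 ≅ Z^6, C_1 ≅ Z^12, C_2 ≅ Z^6.

The boundary map ∂_1: C_1 → C_0 maps an edge to its endpoints' difference, ∂[p,q] = q − p.
This gives a 6×12 integer matrix of rank 5; reducing to Smith normal form yields diagonal entries (1,1,1,1,1).

The boundary map ∂_2: C_2 → C_1 acts by ∂[p,q,r] = [q,r] − [p,r] + [p,q]. For instance
  ∂[v_1,v_2,v_4] = [v_2,v_4] − [v_1,v_4] + [v_1,v_2],
  ∂[v_0,v_1,v_4] = [v_1,v_4] − [v_0,v_4] + [v_0,v_1].
This gives a 12×6 integer matrix of rank 6; reducing to Smith normal form yields diagonal entries (1,1,1,1,1,1).

Now H_k = ker ∂_k / im ∂_{k+1}, so:

  H_0: rank C_0 − rank ∂_1 = 6 − 5 = 1, and the invariant factors of ∂_1 are all 1, so H_0 = Z.
  H_1: rank ker ∂_1 − rank ∂_2 = (12 − 5) − 6 = 1, and the invariant factors of ∂_2 are all 1, so H_1 = Z.
  H_2: rank ker ∂_2 − rank ∂_3 = (6 − 6) − 0 = 0, and there is no ∂_3, so H_2 = 0.

As a check, the Euler characteristic is 6 − 12 + 6 = 0, which agrees with 1 − 1 + 0 = 0.
(K is a triangulation of the cylinder S^1 x I.)

H_0 ≅ Z,  H_1 ≅ Z,  H_2 = 0.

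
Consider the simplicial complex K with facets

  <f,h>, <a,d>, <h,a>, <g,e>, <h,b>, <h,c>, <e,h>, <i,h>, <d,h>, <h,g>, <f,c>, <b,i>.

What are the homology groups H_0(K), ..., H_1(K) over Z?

H_0 ≅ Z,  H_1 ≅ Z^4.

Take the total order a < b < c < d < e < f < g < h < i on the vertex set. Then K (dimension 1) consists of the simplices:

  0-simplices (9): a, b, c, d, e, f, g, h, i
  1-simplices (12): ad, ah, bh, bi, cf, ch, dh, eg, eh, fh, gh, hi

Hence C_0 ≅ Z^9, C_1 ≅ Z^12.

The boundary map ∂_1: C_1 → C_0 maps an edge to its endpoints' difference, ∂[p,q] = q − p. For instance
  ∂ch = h − c.
The 9×12 boundary matrix has rank 8 and Smith normal form diag(1,1,1,1,1,1,1,1).

Now H_k = ker ∂_k / im ∂_{k+1}, so:

  H_0: rank C_0 − rank ∂_1 = 9 − 8 = 1, and the invariant factors of ∂_1 are all 1, so H_0 = Z.
  H_1: rank ker ∂_1 − rank ∂_2 = (12 − 8) − 0 = 4, and there is no ∂_2, so H_1 = Z^4.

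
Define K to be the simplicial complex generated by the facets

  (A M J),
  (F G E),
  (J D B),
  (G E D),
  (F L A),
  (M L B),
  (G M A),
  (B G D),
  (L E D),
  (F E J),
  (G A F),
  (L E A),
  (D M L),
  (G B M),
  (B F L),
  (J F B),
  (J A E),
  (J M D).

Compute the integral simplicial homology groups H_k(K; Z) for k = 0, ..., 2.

Take the total order A < B < D < E < F < G < J < L < M on the vertex set. Then K (dimension 2) consists of the simplices:

  0-simplices (9): A, B, D, E, F, G, J, L, M
  1-simplices (27): AE, AF, AG, AJ, AL, AM, BD, BF, BG, BJ, BL, BM, DE, DG, DJ, DL, DM, EF, EG, EJ, EL, FG, FJ, FL, GM, JM, LM
  2-simplices (18): AEJ, AEL, AFG, AFL, AGM, AJM, BDG, BDJ, BFJ, BFL, BGM, BLM, DEG, DEL, DJM, DLM, EFG, EFJ

so the chain groups are C_0 ≅ Z^9, C_1 ≅ Z^27, C_2 ≅ Z^18.

Boundary ∂_1: C_1 → C_0 is given by ∂[p,q] = [q] − [p]. For instance
  ∂EG = G − E.
The resulting 9×27 matrix has rank 8, and its Smith normal form has invariant factors (1,1,1,1,1,1,1,1).

∂_2: C_2 → C_1 acts by ∂[p,q,r] = [q,r] − [p,r] + [p,q]. For instance
  ∂BLM = LM − BM + BL,
  ∂AEJ = EJ − AJ + AE.
The resulting 27×18 matrix has rank 18, and its Smith normal form has invariant factors (1,1,1,1,1,1,1,1,1,1,1,1,1,1,1,1,1,2).

Now H_k = ker ∂_k / im ∂_{k+1}, so:

  H_0: rank C_0 − rank ∂_1 = 9 − 8 = 1, and the invariant factors of ∂_1 are all 1, so H_0 ≅ Z.
  H_1: rank ker ∂_1 − rank ∂_2 = (27 − 8) − 18 = 1, and ∂_2 has invariant factor 2 > 1, so H_1 ≅ Z ⊕ Z/2.
  H_2: rank ker ∂_2 − rank ∂_3 = (18 − 18) − 0 = 0, and there is no ∂_3, so H_2 ≅ 0.

As a check, the Euler characteristic is 9 − 27 + 18 = 0, which agrees with 1 − 1 + 0 = 0.
(K is a triangulation of the Klein bottle.)

H_0 ≅ Z,  H_1 ≅ Z ⊕ Z/2,  H_2 = 0.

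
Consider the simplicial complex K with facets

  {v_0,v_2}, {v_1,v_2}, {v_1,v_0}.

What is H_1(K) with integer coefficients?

We work with the vertex ordering v_0 < v_1 < v_2. The simplices of K, each written with vertices in increasing order, are:

  0-simplices (3): [v_0], [v_1], [v_2]
  1-simplices (3): [v_0,v_1], [v_0,v_2], [v_1,v_2]

Hence C_0 ≅ Z^3, C_1 ≅ Z^3.

Boundary ∂_1: C_1 → C_0 maps an edge to its endpoints' difference, ∂[p,q] = q − p. For instance
  ∂[v_0,v_1] = [v_1] − [v_0].
The resulting 3×3 matrix has rank 2, and its Smith normal form has invariant factors (1,1).

Reading off H_k = ker ∂_k / im ∂_{k+1}:

  H_1: rank ker ∂_1 − rank ∂_2 = (3 − 2) − 0 = 1, and there is no ∂_2, so H_1 = Z.

H_1 = Z.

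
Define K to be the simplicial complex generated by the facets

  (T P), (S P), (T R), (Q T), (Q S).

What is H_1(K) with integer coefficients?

K has 5 vertices, 5 edges.
rank ∂_1 = 4, rank ∂_2 = 0 ⇒ b_1 = 5 − 4 − 0 = 1. So H_1 ≅ Z.

H_1 = Z.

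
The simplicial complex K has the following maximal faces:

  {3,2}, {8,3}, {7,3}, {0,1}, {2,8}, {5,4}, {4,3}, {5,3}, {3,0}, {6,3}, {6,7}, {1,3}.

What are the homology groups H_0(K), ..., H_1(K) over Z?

H_0 = Z,  H_1 = Z^4.

Fix the vertex order 0 < 1 < 2 < 3 < 4 < 5 < 6 < 7 < 8 and write every simplex with vertices in increasing order. Then dim K = 1 and the simplices of K are:

  0-simplices (9): [0], [1], [2], [3], [4], [5], [6], [7], [8]
  1-simplices (12): [0,1], [0,3], [1,3], [2,3], [2,8], [3,4], [3,5], [3,6], [3,7], [3,8], [4,5], [6,7]

Hence C_0 ≅ Z^9, C_1 ≅ Z^12.

Boundary ∂_1: C_1 → C_0 maps an edge to its endpoints' difference, ∂[p,q] = q − p.
The 9×12 boundary matrix has rank 8 and Smith normal form diag(1,1,1,1,1,1,1,1).

Computing H_k = (kernel of ∂_k) / (image of ∂_{k+1}):

  H_0: rank C_0 − rank ∂_1 = 9 − 8 = 1, and the invariant factors of ∂_1 are all 1, so H_0 = Z.
  H_1: rank ker ∂_1 − rank ∂_2 = (12 − 8) − 0 = 4, and there is no ∂_2, so H_1 = Z^4.

As a check, the Euler characteristic is 9 − 12 = -3, which agrees with 1 − 4 = -3.
(K is a triangulation of a wedge of 4 circles.)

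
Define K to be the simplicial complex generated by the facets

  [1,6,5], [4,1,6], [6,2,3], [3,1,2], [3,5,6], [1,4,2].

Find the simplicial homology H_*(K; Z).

Take the total order 1 < 2 < 3 < 4 < 5 < 6 on the vertex set. Then K (dimension 2) consists of the simplices:

  0-simplices (6): [1], [2], [3], [4], [5], [6]
  1-simplices (12): [1,2], [1,3], [1,4], [1,5], [1,6], [2,3], [2,4], [2,6], [3,5], [3,6], [4,6], [5,6]
  2-simplices (6): [1,2,3], [1,2,4], [1,4,6], [1,5,6], [2,3,6], [3,5,6]

giving chain groups C_0 ≅ Z^6, C_1 ≅ Z^12, C_2 ≅ Z^6.

The boundary map ∂_1: C_1 → C_0 sends each edge [p,q] (with p < q) to q − p.
This gives a 6×12 integer matrix of rank 5; reducing to Smith normal form yields diagonal entries (1,1,1,1,1).

∂_2: C_2 → C_1 acts by ∂[p,q,r] = [q,r] − [p,r] + [p,q]. For instance
  ∂[1,5,6] = [5,6] − [1,6] + [1,5],
  ∂[1,2,4] = [2,4] − [1,4] + [1,2].
The 12×6 boundary matrix has rank 6 and Smith normal form diag(1,1,1,1,1,1).

Computing H_k = (kernel of ∂_k) / (image of ∂_{k+1}):

  H_0: rank C_0 − rank ∂_1 = 6 − 5 = 1, and the invariant factors of ∂_1 are all 1, so H_0 = Z.
  H_1: rank ker ∂_1 − rank ∂_2 = (12 − 5) − 6 = 1, and the invariant factors of ∂_2 are all 1, so H_1 = Z.
  H_2: rank ker ∂_2 − rank ∂_3 = (6 − 6) − 0 = 0, and there is no ∂_3, so H_2 = 0.

As a check, the Euler characteristic is 6 − 12 + 6 = 0, which agrees with 1 − 1 + 0 = 0.
(K is a triangulation of the cylinder S^1 x I.)

H_0 = Z,  H_1 = Z,  H_2 = 0.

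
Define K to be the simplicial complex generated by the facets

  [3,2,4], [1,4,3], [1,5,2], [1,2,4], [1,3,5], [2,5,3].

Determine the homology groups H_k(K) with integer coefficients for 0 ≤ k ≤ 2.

H_0 ≅ Z,  H_1 = 0,  H_2 ≅ Z.

Take the total order 1 < 2 < 3 < 4 < 5 on the vertex set. Then K (dimension 2) consists of the simplices:

  0-simplices (5): [1], [2], [3], [4], [5]
  1-simplices (9): [1,2], [1,3], [1,4], [1,5], [2,3], [2,4], [2,5], [3,4], [3,5]
  2-simplices (6): [1,2,4], [1,2,5], [1,3,4], [1,3,5], [2,3,4], [2,3,5]

Hence C_0 ≅ Z^5, C_1 ≅ Z^9, C_2 ≅ Z^6.

∂_1: C_1 → C_0 maps an edge to its endpoints' difference, ∂[p,q] = q − p. For instance
  ∂[2,5] = [5] − [2].
As a 5×9 matrix over Z this has rank 4, with invariant factors (1,1,1,1).

Boundary ∂_2: C_2 → C_1 sends each 2-simplex [p,q,r] to [q,r] − [p,r] + [p,q]. For instance
  ∂[1,2,5] = [2,5] − [1,5] + [1,2],
  ∂[1,3,5] = [3,5] − [1,5] + [1,3].
This gives a 9×6 integer matrix of rank 5; reducing to Smith normal form yields diagonal entries (1,1,1,1,1).

Computing H_k = (kernel of ∂_k) / (image of ∂_{k+1}):

  H_0: rank C_0 − rank ∂_1 = 5 − 4 = 1, and the invariant factors of ∂_1 are all 1, so H_0 ≅ Z.
  H_1: rank ker ∂_1 − rank ∂_2 = (9 − 4) − 5 = 0, and the invariant factors of ∂_2 are all 1, so H_1 ≅ 0.
  H_2: rank ker ∂_2 − rank ∂_3 = (6 − 5) − 0 = 1, and there is no ∂_3, so H_2 ≅ Z.

(K is a triangulation of the 2-sphere S^2.)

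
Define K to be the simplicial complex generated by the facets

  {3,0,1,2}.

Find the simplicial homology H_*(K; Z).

Take the total order 0 < 1 < 2 < 3 on the vertex set. Then K (dimension 3) consists of the simplices:

  0-simplices (4): [0], [1], [2], [3]
  1-simplices (6): [0,1], [0,2], [0,3], [1,2], [1,3], [2,3]
  2-simplices (4): [0,1,2], [0,1,3], [0,2,3], [1,2,3]
  3-simplices (1): [0,1,2,3]

giving chain groups C_0 ≅ Z^4, C_1 ≅ Z^6, C_2 ≅ Z^4, C_3 ≅ Z^1.

The boundary map ∂_1: C_1 → C_0 is given by ∂[p,q] = [q] − [p].
The resulting 4×6 matrix has rank 3, and its Smith normal form has invariant factors (1,1,1).

∂_2: C_2 → C_1 acts by ∂[p,q,r] = [q,r] − [p,r] + [p,q]. For instance
  ∂[1,2,3] = [2,3] − [1,3] + [1,2],
  ∂[0,2,3] = [2,3] − [0,3] + [0,2].
As a 6×4 matrix over Z this has rank 3, with invariant factors (1,1,1).

∂_3: C_3 → C_2 sends each 3-simplex σ to the alternating sum Σ_i (−1)^i (σ with its i-th vertex removed). For instance
  ∂[0,1,2,3] = [1,2,3] − [0,2,3] + [0,1,3] − [0,1,2].
This gives a 4×1 integer matrix of rank 1; reducing to Smith normal form yields diagonal entries (1).

From H_k ≅ ker(∂_k) / im(∂_{k+1}) we obtain:

  H_0: rank C_0 − rank ∂_1 = 4 − 3 = 1, and the invariant factors of ∂_1 are all 1, so H_0 = Z.
  H_1: rank ker ∂_1 − rank ∂_2 = (6 − 3) − 3 = 0, and the invariant factors of ∂_2 are all 1, so H_1 = 0.
  H_2: rank ker ∂_2 − rank ∂_3 = (4 − 3) − 1 = 0, and the invariant factors of ∂_3 are all 1, so H_2 = 0.
  H_3: rank ker ∂_3 − rank ∂_4 = (1 − 1) − 0 = 0, and there is no ∂_4, so H_3 = 0.

H_0 ≅ Z,  H_1 = 0,  H_2 = 0,  H_3 = 0.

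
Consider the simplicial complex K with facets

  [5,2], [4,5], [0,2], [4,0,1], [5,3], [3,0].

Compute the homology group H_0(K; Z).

H_0 ≅ Z.

Take the total order 0 < 1 < 2 < 3 < 4 < 5 on the vertex set. Then K (dimension 2) consists of the simplices:

  0-simplices (6): [0], [1], [2], [3], [4], [5]
  1-simplices (8): [0,1], [0,2], [0,3], [0,4], [1,4], [2,5], [3,5], [4,5]
  2-simplices (1): [0,1,4]

so the chain groups are C_0 ≅ Z^6, C_1 ≅ Z^8, C_2 ≅ Z^1.

The boundary map ∂_1: C_1 → C_0 is given by ∂[p,q] = [q] − [p].
This gives a 6×8 integer matrix of rank 5; reducing to Smith normal form yields diagonal entries (1,1,1,1,1).

Boundary ∂_2: C_2 → C_1 maps a triangle to the signed sum of its edges. For instance
  ∂[0,1,4] = [1,4] − [0,4] + [0,1].
This gives a 8×1 integer matrix of rank 1; reducing to Smith normal form yields diagonal entries (1).

From H_k ≅ ker(∂_k) / im(∂_{k+1}) we obtain:

  H_0: rank C_0 − rank ∂_1 = 6 − 5 = 1, and the invariant factors of ∂_1 are all 1, so H_0 ≅ Z.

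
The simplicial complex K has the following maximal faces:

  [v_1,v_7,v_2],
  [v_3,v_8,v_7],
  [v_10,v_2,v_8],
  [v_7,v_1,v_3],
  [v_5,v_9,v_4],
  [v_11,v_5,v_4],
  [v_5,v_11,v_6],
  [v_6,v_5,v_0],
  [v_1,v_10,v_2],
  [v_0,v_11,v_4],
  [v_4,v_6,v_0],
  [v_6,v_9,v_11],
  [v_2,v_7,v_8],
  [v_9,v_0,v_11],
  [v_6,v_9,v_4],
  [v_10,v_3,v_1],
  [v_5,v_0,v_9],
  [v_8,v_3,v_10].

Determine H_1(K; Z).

We work with the vertex ordering v_0 < v_1 < v_2 < v_3 < v_4 < v_5 < v_6 < v_7 < v_8 < v_9 < v_10 < v_11. The simplices of K, each written with vertices in increasing order, are:

  0-simplices (12): [v_0], [v_1], [v_2], [v_3], [v_4], [v_5], [v_6], [v_7], [v_8], [v_9], [v_10], [v_11]
  1-simplices (27): (27 of them)
  2-simplices (18): (18 of them)

giving chain groups C_0 ≅ Z^12, C_1 ≅ Z^27, C_2 ≅ Z^18.

The boundary map ∂_1: C_1 → C_0 maps an edge to its endpoints' difference, ∂[p,q] = q − p. For instance
  ∂[v_2,v_8] = [v_8] − [v_2].
This gives a 12×27 integer matrix of rank 10; reducing to Smith normal form yields diagonal entries (1,1,1,1,1,1,1,1,1,1).

The boundary map ∂_2: C_2 → C_1 acts by ∂[p,q,r] = [q,r] − [p,r] + [p,q]. For instance
  ∂[v_0,v_9,v_11] = [v_9,v_11] − [v_0,v_11] + [v_0,v_9],
  ∂[v_1,v_3,v_10] = [v_3,v_10] − [v_1,v_10] + [v_1,v_3].
The 27×18 boundary matrix has rank 17 and Smith normal form diag(1,1,1,1,1,1,1,1,1,1,1,1,1,1,1,1,2).

From H_k ≅ ker(∂_k) / im(∂_{k+1}) we obtain:

  H_1: rank ker ∂_1 − rank ∂_2 = (27 − 10) − 17 = 0, and ∂_2 has invariant factor 2 > 1, so H_1 ≅ Z_2.

(K is a triangulation of the disjoint union of the 2-sphere S^2 and the real projective plane RP^2.)

H_1 = Z_2.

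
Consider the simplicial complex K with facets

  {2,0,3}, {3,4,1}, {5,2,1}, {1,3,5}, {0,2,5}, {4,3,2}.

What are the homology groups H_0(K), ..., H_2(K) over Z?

Order the vertices as 0 < 1 < 2 < 3 < 4 < 5. Listing each simplex with vertices in this order, K has dimension 2 with simplices:

  0-simplices (6): [0], [1], [2], [3], [4], [5]
  1-simplices (12): [0,2], [0,3], [0,5], [1,2], [1,3], [1,4], [1,5], [2,3], [2,4], [2,5], [3,4], [3,5]
  2-simplices (6): [0,2,3], [0,2,5], [1,2,5], [1,3,4], [1,3,5], [2,3,4]

giving chain groups C_0 ≅ Z^6, C_1 ≅ Z^12, C_2 ≅ Z^6.

The boundary map ∂_1: C_1 → C_0 sends each edge [p,q] (with p < q) to q − p. For instance
  ∂[1,2] = [2] − [1].
The 6×12 boundary matrix has rank 5 and Smith normal form diag(1,1,1,1,1).

Boundary ∂_2: C_2 → C_1 acts by ∂[p,q,r] = [q,r] − [p,r] + [p,q]. For instance
  ∂[1,2,5] = [2,5] − [1,5] + [1,2],
  ∂[0,2,5] = [2,5] − [0,5] + [0,2].
The 12×6 boundary matrix has rank 6 and Smith normal form diag(1,1,1,1,1,1).

Reading off H_k = ker ∂_k / im ∂_{k+1}:

  H_0: rank C_0 − rank ∂_1 = 6 − 5 = 1, and the invariant factors of ∂_1 are all 1, so H_0 = Z.
  H_1: rank ker ∂_1 − rank ∂_2 = (12 − 5) − 6 = 1, and the invariant factors of ∂_2 are all 1, so H_1 = Z.
  H_2: rank ker ∂_2 − rank ∂_3 = (6 − 6) − 0 = 0, and there is no ∂_3, so H_2 = 0.

As a check, the Euler characteristic is 6 − 12 + 6 = 0, which agrees with 1 − 1 + 0 = 0.

H_0 = Z,  H_1 = Z,  H_2 = 0.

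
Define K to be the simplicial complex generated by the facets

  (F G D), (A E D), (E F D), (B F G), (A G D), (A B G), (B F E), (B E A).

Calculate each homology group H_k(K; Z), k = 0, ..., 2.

Take the total order A < B < D < E < F < G on the vertex set. Then K (dimension 2) consists of the simplices:

  0-simplices (6): A, B, D, E, F, G
  1-simplices (12): AB, AD, AE, AG, BE, BF, BG, DE, DF, DG, EF, FG
  2-simplices (8): ABE, ABG, ADE, ADG, BEF, BFG, DEF, DFG

giving chain groups C_0 ≅ Z^6, C_1 ≅ Z^12, C_2 ≅ Z^8.

Boundary ∂_1: C_1 → C_0 sends each edge [p,q] (with p < q) to q − p.
This gives a 6×12 integer matrix of rank 5; reducing to Smith normal form yields diagonal entries (1,1,1,1,1).

Boundary ∂_2: C_2 → C_1 acts by ∂[p,q,r] = [q,r] − [p,r] + [p,q]. For instance
  ∂DFG = FG − DG + DF,
  ∂DEF = EF − DF + DE.
The 12×8 boundary matrix has rank 7 and Smith normal form diag(1,1,1,1,1,1,1).

Computing H_k = (kernel of ∂_k) / (image of ∂_{k+1}):

  H_0: rank C_0 − rank ∂_1 = 6 − 5 = 1, and the invariant factors of ∂_1 are all 1, so H_0 = Z.
  H_1: rank ker ∂_1 − rank ∂_2 = (12 − 5) − 7 = 0, and the invariant factors of ∂_2 are all 1, so H_1 = 0.
  H_2: rank ker ∂_2 − rank ∂_3 = (8 − 7) − 0 = 1, and there is no ∂_3, so H_2 = Z.

H_0 ≅ Z,  H_1 = 0,  H_2 ≅ Z.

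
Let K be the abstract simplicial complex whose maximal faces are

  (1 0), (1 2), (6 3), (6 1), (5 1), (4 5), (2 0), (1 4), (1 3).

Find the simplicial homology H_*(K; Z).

K has 7 vertices, 9 edges.
rank ∂_0 = 0, rank ∂_1 = 6 ⇒ b_0 = 7 − 0 − 6 = 1; all invariant factors of ∂_1 are 1 so no torsion. So H_0 ≅ Z.
rank ∂_1 = 6, rank ∂_2 = 0 ⇒ b_1 = 9 − 6 − 0 = 3. So H_1 ≅ Z^3.

H_0 ≅ Z,  H_1 ≅ Z^3.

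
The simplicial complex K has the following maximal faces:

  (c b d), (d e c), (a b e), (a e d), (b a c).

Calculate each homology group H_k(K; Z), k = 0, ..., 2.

K has 5 vertices, 10 edges, 5 triangles.
rank ∂_0 = 0, rank ∂_1 = 4 ⇒ b_0 = 5 − 0 − 4 = 1; all invariant factors of ∂_1 are 1 so no torsion. So H_0 ≅ Z.
rank ∂_1 = 4, rank ∂_2 = 5 ⇒ b_1 = 10 − 4 − 5 = 1; all invariant factors of ∂_2 are 1 so no torsion. So H_1 ≅ Z.
rank ∂_2 = 5, rank ∂_3 = 0 ⇒ b_2 = 5 − 5 − 0 = 0. So H_2 ≅ 0.

H_0 = Z,  H_1 = Z,  H_2 = 0.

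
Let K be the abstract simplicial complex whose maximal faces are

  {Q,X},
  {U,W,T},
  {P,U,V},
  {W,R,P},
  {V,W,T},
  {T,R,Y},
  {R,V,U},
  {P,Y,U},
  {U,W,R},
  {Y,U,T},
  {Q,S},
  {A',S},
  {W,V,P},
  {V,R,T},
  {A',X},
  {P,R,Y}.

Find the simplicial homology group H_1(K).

H_1 = Z ⊕ Z/2Z.

Fix the vertex order P < Q < R < S < T < U < V < W < X < Y < A' and write every simplex with vertices in increasing order. Then dim K = 2 and the simplices of K are:

  0-simplices (11): [P], [Q], [R], [S], [T], [U], [V], [W], [X], [Y], [A']
  1-simplices (22): [P,R], [P,U], [P,V], [P,W], [P,Y], [Q,S], [Q,X], [R,T], [R,U], [R,V], [R,W], [R,Y], [S,A'], [T,U], [T,V], [T,W], [T,Y], [U,V], [U,W], [U,Y], [V,W], [X,A']
  2-simplices (12): [P,R,W], [P,R,Y], [P,U,V], [P,U,Y], [P,V,W], [R,T,V], [R,T,Y], [R,U,V], [R,U,W], [T,U,W], [T,U,Y], [T,V,W]

giving chain groups C_0 ≅ Z^11, C_1 ≅ Z^22, C_2 ≅ Z^12.

∂_1: C_1 → C_0 maps an edge to its endpoints' difference, ∂[p,q] = q − p. For instance
  ∂[T,V] = [V] − [T].
This gives a 11×22 integer matrix of rank 9; reducing to Smith normal form yields diagonal entries (1,1,1,1,1,1,1,1,1).

The boundary map ∂_2: C_2 → C_1 maps a triangle to the signed sum of its edges. For instance
  ∂[R,T,Y] = [T,Y] − [R,Y] + [R,T],
  ∂[P,R,W] = [R,W] − [P,W] + [P,R].
The resulting 22×12 matrix has rank 12, and its Smith normal form has invariant factors (1,1,1,1,1,1,1,1,1,1,1,2).

Now H_k = ker ∂_k / im ∂_{k+1}, so:

  H_1: rank ker ∂_1 − rank ∂_2 = (22 − 9) − 12 = 1, and ∂_2 has invariant factor 2 > 1, so H_1 = Z ⊕ Z/2Z.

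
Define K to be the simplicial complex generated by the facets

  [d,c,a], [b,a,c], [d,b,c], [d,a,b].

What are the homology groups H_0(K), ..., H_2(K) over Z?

H_0 ≅ Z,  H_1 = 0,  H_2 ≅ Z.

Take the total order a < b < c < d on the vertex set. Then K (dimension 2) consists of the simplices:

  0-simplices (4): a, b, c, d
  1-simplices (6): ab, ac, ad, bc, bd, cd
  2-simplices (4): abc, abd, acd, bcd

giving chain groups C_0 ≅ Z^4, C_1 ≅ Z^6, C_2 ≅ Z^4.

∂_1: C_1 → C_0 sends each edge [p,q] (with p < q) to q − p. For instance
  ∂cd = d − c.
As a 4×6 matrix over Z this has rank 3, with invariant factors (1,1,1).

∂_2: C_2 → C_1 acts by ∂[p,q,r] = [q,r] − [p,r] + [p,q]. For instance
  ∂abd = bd − ad + ab,
  ∂bcd = cd − bd + bc.
The resulting 6×4 matrix has rank 3, and its Smith normal form has invariant factors (1,1,1).

Now H_k = ker ∂_k / im ∂_{k+1}, so:

  H_0: rank C_0 − rank ∂_1 = 4 − 3 = 1, and the invariant factors of ∂_1 are all 1, so H_0 = Z.
  H_1: rank ker ∂_1 − rank ∂_2 = (6 − 3) − 3 = 0, and the invariant factors of ∂_2 are all 1, so H_1 = 0.
  H_2: rank ker ∂_2 − rank ∂_3 = (4 − 3) − 0 = 1, and there is no ∂_3, so H_2 = Z.

As a check, the Euler characteristic is 4 − 6 + 4 = 2, which agrees with 1 − 0 + 1 = 2.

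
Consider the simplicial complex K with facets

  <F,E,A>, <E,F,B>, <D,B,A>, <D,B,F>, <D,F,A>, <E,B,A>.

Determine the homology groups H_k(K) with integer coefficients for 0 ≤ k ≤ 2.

Take the total order A < B < D < E < F on the vertex set. Then K (dimension 2) consists of the simplices:

  0-simplices (5): A, B, D, E, F
  1-simplices (9): AB, AD, AE, AF, BD, BE, BF, DF, EF
  2-simplices (6): ABD, ABE, ADF, AEF, BDF, BEF

so the chain groups are C_0 ≅ Z^5, C_1 ≅ Z^9, C_2 ≅ Z^6.

The boundary map ∂_1: C_1 → C_0 is given by ∂[p,q] = [q] − [p]. For instance
  ∂BD = D − B.
The 5×9 boundary matrix has rank 4 and Smith normal form diag(1,1,1,1).

∂_2: C_2 → C_1 sends each 2-simplex [p,q,r] to [q,r] − [p,r] + [p,q]. For instance
  ∂AEF = EF − AF + AE,
  ∂ABE = BE − AE + AB.
As a 9×6 matrix over Z this has rank 5, with invariant factors (1,1,1,1,1).

From H_k ≅ ker(∂_k) / im(∂_{k+1}) we obtain:

  H_0: rank C_0 − rank ∂_1 = 5 − 4 = 1, and the invariant factors of ∂_1 are all 1, so H_0 = Z.
  H_1: rank ker ∂_1 − rank ∂_2 = (9 − 4) − 5 = 0, and the invariant factors of ∂_2 are all 1, so H_1 = 0.
  H_2: rank ker ∂_2 − rank ∂_3 = (6 − 5) − 0 = 1, and there is no ∂_3, so H_2 = Z.

H_0 = Z,  H_1 = 0,  H_2 = Z.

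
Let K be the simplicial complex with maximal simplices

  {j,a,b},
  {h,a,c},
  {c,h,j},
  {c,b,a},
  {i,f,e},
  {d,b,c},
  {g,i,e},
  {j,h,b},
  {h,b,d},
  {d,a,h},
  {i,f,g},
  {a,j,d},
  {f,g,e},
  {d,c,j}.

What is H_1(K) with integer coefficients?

H_1 = Z_2.

Order the vertices as a < b < c < d < e < f < g < h < i < j. Listing each simplex with vertices in this order, K has dimension 2 with simplices:

  0-simplices (10): a, b, c, d, e, f, g, h, i, j
  1-simplices (21): ab, ac, ad, ah, aj, bc, bd, bh, bj, cd, ch, cj, dh, dj, ef, eg, ei, fg, fi, gi, hj
  2-simplices (14): abc, abj, ach, adh, adj, bcd, bdh, bhj, cdj, chj, efg, efi, egi, fgi

Hence C_0 ≅ Z^10, C_1 ≅ Z^21, C_2 ≅ Z^14.

Boundary ∂_1: C_1 → C_0 sends each edge [p,q] (with p < q) to q − p.
As a 10×21 matrix over Z this has rank 8, with invariant factors (1,1,1,1,1,1,1,1).

The boundary map ∂_2: C_2 → C_1 sends each 2-simplex [p,q,r] to [q,r] − [p,r] + [p,q]. For instance
  ∂chj = hj − cj + ch,
  ∂bdh = dh − bh + bd.
As a 21×14 matrix over Z this has rank 13, with invariant factors (1,1,1,1,1,1,1,1,1,1,1,1,2).

Computing H_k = (kernel of ∂_k) / (image of ∂_{k+1}):

  H_1: rank ker ∂_1 − rank ∂_2 = (21 − 8) − 13 = 0, and ∂_2 has invariant factor 2 > 1, so H_1 = Z_2.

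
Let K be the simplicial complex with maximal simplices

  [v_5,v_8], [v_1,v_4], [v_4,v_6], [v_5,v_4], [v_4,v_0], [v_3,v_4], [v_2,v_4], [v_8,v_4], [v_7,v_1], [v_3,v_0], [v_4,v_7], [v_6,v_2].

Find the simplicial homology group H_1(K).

H_1 = Z^4.

Order the vertices as v_0 < v_1 < v_2 < v_3 < v_4 < v_5 < v_6 < v_7 < v_8. Listing each simplex with vertices in this order, K has dimension 1 with simplices:

  0-simplices (9): [v_0], [v_1], [v_2], [v_3], [v_4], [v_5], [v_6], [v_7], [v_8]
  1-simplices (12): [v_0,v_3], [v_0,v_4], [v_1,v_4], [v_1,v_7], [v_2,v_4], [v_2,v_6], [v_3,v_4], [v_4,v_5], [v_4,v_6], [v_4,v_7], [v_4,v_8], [v_5,v_8]

giving chain groups C_0 ≅ Z^9, C_1 ≅ Z^12.

∂_1: C_1 → C_0 is given by ∂[p,q] = [q] − [p].
This gives a 9×12 integer matrix of rank 8; reducing to Smith normal form yields diagonal entries (1,1,1,1,1,1,1,1).

Computing H_k = (kernel of ∂_k) / (image of ∂_{k+1}):

  H_1: rank ker ∂_1 − rank ∂_2 = (12 − 8) − 0 = 4, and there is no ∂_2, so H_1 = Z^4.

(K is a triangulation of a wedge of 4 circles.)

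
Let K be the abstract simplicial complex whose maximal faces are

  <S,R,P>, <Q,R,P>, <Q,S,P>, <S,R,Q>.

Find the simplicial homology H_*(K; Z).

Order the vertices as P < Q < R < S. Listing each simplex with vertices in this order, K has dimension 2 with simplices:

  0-simplices (4): P, Q, R, S
  1-simplices (6): PQ, PR, PS, QR, QS, RS
  2-simplices (4): PQR, PQS, PRS, QRS

Hence C_0 ≅ Z^4, C_1 ≅ Z^6, C_2 ≅ Z^4.

The boundary map ∂_1: C_1 → C_0 sends each edge [p,q] (with p < q) to q − p.
The resulting 4×6 matrix has rank 3, and its Smith normal form has invariant factors (1,1,1).

Boundary ∂_2: C_2 → C_1 maps a triangle to the signed sum of its edges. For instance
  ∂QRS = RS − QS + QR,
  ∂PQR = QR − PR + PQ.
The resulting 6×4 matrix has rank 3, and its Smith normal form has invariant factors (1,1,1).

Now H_k = ker ∂_k / im ∂_{k+1}, so:

  H_0: rank C_0 − rank ∂_1 = 4 − 3 = 1, and the invariant factors of ∂_1 are all 1, so H_0 = Z.
  H_1: rank ker ∂_1 − rank ∂_2 = (6 − 3) − 3 = 0, and the invariant factors of ∂_2 are all 1, so H_1 = 0.
  H_2: rank ker ∂_2 − rank ∂_3 = (4 − 3) − 0 = 1, and there is no ∂_3, so H_2 = Z.

(K is a triangulation of the 2-sphere S^2.)

H_0 ≅ Z,  H_1 = 0,  H_2 ≅ Z.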